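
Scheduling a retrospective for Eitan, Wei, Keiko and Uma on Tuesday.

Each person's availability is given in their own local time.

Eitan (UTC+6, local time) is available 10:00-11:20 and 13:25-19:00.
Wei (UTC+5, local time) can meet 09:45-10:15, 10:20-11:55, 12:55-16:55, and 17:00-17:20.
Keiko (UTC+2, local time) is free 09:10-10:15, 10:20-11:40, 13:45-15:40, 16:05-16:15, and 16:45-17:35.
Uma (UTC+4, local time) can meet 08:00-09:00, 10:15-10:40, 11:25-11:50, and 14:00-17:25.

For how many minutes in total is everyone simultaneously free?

Eitan → UTC: 04:00–05:20, 07:25–13:00.
Wei → UTC: 04:45–05:15, 05:20–06:55, 07:55–11:55, 12:00–12:20.
Keiko → UTC: 07:10–08:15, 08:20–09:40, 11:45–13:40, 14:05–14:15, 14:45–15:35.
Uma → UTC: 04:00–05:00, 06:15–06:40, 07:25–07:50, 10:00–13:25.
Eitan ∩ Wei: 04:45–05:15, 07:55–11:55, 12:00–12:20.
Eitan ∩ Wei ∩ Keiko: 07:55–08:15, 08:20–09:40, 11:45–11:55, 12:00–12:20.
Eitan ∩ Wei ∩ Keiko ∩ Uma: 11:45–11:55, 12:00–12:20.
Total common minutes: 10 + 20 = 30.

30 minutes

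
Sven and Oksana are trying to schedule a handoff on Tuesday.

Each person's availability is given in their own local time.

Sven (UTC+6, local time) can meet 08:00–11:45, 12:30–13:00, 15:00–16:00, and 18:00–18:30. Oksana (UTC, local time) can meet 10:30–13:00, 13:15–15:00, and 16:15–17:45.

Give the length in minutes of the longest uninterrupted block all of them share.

Sven → UTC: 02:00–05:45, 06:30–07:00, 09:00–10:00, 12:00–12:30.
Oksana → UTC: 10:30–13:00, 13:15–15:00, 16:15–17:45.
Sven ∩ Oksana: 12:00–12:30.
Single common window of 30 minutes.

30 minutes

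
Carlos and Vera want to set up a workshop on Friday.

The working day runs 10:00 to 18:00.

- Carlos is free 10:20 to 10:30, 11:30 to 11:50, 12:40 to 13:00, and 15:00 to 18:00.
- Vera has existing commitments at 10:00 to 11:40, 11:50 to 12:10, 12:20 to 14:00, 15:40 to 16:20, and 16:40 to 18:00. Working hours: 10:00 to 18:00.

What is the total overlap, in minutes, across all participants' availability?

Vera free within 10:00–18:00: 11:40–11:50, 12:10–12:20, 14:00–15:40, 16:20–16:40.
Carlos ∩ Vera: 11:40–11:50, 15:00–15:40, 16:20–16:40.
Total common minutes: 10 + 40 + 20 = 70.

70 minutes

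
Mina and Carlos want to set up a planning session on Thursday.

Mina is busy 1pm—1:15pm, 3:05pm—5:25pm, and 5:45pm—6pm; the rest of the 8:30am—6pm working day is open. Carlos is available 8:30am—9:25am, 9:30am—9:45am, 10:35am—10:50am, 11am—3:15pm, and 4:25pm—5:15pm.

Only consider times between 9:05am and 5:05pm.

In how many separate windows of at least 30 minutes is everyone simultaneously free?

Mina free within 08:30–18:00: 08:30–13:00, 13:15–15:05, 17:25–17:45.
Mina ∩ Carlos: 08:30–09:25, 09:30–09:45, 10:35–10:50, 11:00–13:00, 13:15–15:05.
Restricted to 09:05–17:05: 09:05–09:25, 09:30–09:45, 10:35–10:50, 11:00–13:00, 13:15–15:05.
Windows ≥ 30 min: 11:00–13:00, 13:15–15:05.
That's 2 windows.

2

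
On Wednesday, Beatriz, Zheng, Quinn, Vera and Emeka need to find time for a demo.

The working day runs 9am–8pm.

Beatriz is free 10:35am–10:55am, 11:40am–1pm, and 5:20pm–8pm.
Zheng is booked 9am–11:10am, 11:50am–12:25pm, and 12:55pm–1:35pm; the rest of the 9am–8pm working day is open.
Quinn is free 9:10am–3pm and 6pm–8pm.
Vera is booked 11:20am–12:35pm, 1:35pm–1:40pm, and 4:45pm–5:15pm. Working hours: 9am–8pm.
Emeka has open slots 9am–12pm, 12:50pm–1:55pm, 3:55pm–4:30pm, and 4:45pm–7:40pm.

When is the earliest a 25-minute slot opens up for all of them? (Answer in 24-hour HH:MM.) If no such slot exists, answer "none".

18:00

Zheng free within 09:00–20:00: 11:10–11:50, 12:25–12:55, 13:35–20:00.
Vera free within 09:00–20:00: 09:00–11:20, 12:35–13:35, 13:40–16:45, 17:15–20:00.
Beatriz ∩ Zheng: 11:40–11:50, 12:25–12:55, 17:20–20:00.
Beatriz ∩ Zheng ∩ Quinn: 11:40–11:50, 12:25–12:55, 18:00–20:00.
Beatriz ∩ Zheng ∩ Quinn ∩ Vera: 12:35–12:55, 18:00–20:00.
Beatriz ∩ Zheng ∩ Quinn ∩ Vera ∩ Emeka: 12:50–12:55, 18:00–19:40.
Windows ≥ 25 min: 18:00–19:40.
Earliest such window starts at 18:00.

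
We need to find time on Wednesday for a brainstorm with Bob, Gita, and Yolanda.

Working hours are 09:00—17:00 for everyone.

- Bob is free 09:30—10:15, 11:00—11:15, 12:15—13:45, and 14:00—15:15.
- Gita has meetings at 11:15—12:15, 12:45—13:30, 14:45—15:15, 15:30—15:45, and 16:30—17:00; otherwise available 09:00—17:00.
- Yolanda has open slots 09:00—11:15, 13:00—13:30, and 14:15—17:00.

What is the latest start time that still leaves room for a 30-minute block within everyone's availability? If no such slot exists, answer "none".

Gita free within 09:00–17:00: 09:00–11:15, 12:15–12:45, 13:30–14:45, 15:15–15:30, 15:45–16:30.
Bob ∩ Gita: 09:30–10:15, 11:00–11:15, 12:15–12:45, 13:30–13:45, 14:00–14:45.
Bob ∩ Gita ∩ Yolanda: 09:30–10:15, 11:00–11:15, 14:15–14:45.
Windows ≥ 30 min: 09:30–10:15, 14:15–14:45.
Latest start in the last window 14:15–14:45 is 14:45 − 30 min = 14:15.

14:15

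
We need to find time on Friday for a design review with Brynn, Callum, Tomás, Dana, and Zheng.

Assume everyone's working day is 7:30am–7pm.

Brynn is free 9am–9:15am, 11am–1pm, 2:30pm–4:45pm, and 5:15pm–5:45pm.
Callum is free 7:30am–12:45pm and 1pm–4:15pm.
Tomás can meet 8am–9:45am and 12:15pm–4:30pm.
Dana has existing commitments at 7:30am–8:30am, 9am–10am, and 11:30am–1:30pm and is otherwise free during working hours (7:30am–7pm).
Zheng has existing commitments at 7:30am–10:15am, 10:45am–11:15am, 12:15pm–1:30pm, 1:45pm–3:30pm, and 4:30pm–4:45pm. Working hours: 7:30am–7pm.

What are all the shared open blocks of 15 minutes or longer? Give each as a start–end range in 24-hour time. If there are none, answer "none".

15:30–16:15

Dana free within 07:30–19:00: 08:30–09:00, 10:00–11:30, 13:30–19:00.
Zheng free within 07:30–19:00: 10:15–10:45, 11:15–12:15, 13:30–13:45, 15:30–16:30, 16:45–19:00.
Brynn ∩ Callum: 09:00–09:15, 11:00–12:45, 14:30–16:15.
Brynn ∩ Callum ∩ Tomás: 09:00–09:15, 12:15–12:45, 14:30–16:15.
Brynn ∩ Callum ∩ Tomás ∩ Dana: 14:30–16:15.
Brynn ∩ Callum ∩ Tomás ∩ Dana ∩ Zheng: 15:30–16:15.
Windows ≥ 15 min: 15:30–16:15.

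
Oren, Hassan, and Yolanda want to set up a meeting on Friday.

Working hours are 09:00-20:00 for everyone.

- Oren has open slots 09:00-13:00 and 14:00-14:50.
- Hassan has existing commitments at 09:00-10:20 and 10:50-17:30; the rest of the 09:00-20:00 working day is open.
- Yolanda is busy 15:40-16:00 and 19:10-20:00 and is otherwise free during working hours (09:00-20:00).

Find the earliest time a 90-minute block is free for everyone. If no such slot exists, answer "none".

none

Hassan free within 09:00–20:00: 10:20–10:50, 17:30–20:00.
Yolanda free within 09:00–20:00: 09:00–15:40, 16:00–19:10.
Oren ∩ Hassan: 10:20–10:50.
Oren ∩ Hassan ∩ Yolanda: 10:20–10:50.
Windows ≥ 90 min: (none).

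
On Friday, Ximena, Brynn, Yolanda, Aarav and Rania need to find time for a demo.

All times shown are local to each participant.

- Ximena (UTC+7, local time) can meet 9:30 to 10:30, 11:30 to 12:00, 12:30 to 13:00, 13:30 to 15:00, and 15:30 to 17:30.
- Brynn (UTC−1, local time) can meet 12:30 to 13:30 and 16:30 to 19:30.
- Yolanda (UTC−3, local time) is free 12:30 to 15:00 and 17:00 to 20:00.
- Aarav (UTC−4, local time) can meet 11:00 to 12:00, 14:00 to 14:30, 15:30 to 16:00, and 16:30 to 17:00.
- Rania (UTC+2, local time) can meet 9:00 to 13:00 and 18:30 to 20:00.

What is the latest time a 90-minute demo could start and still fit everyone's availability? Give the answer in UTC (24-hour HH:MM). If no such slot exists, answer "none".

none

Ximena → UTC: 02:30–03:30, 04:30–05:00, 05:30–06:00, 06:30–08:00, 08:30–10:30.
Brynn → UTC: 13:30–14:30, 17:30–20:30.
Yolanda → UTC: 15:30–18:00, 20:00–23:00.
Aarav → UTC: 15:00–16:00, 18:00–18:30, 19:30–20:00, 20:30–21:00.
Rania → UTC: 07:00–11:00, 16:30–18:00.
Ximena ∩ Brynn: (none).
Ximena ∩ Brynn ∩ Yolanda: (none).
Ximena ∩ Brynn ∩ Yolanda ∩ Aarav: (none).
Ximena ∩ Brynn ∩ Yolanda ∩ Aarav ∩ Rania: (none).
Windows ≥ 90 min: (none).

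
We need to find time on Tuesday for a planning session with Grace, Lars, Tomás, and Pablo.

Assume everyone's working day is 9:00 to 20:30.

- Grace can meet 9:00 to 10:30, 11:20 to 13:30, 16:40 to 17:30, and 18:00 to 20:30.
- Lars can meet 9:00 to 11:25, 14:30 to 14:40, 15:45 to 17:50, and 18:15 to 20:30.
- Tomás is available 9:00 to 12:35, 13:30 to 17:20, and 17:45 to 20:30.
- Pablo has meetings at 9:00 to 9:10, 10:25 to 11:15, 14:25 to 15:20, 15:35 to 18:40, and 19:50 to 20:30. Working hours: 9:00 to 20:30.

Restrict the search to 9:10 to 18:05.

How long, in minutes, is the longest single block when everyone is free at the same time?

75 minutes

Pablo free within 09:00–20:30: 09:10–10:25, 11:15–14:25, 15:20–15:35, 18:40–19:50.
Grace ∩ Lars: 09:00–10:30, 11:20–11:25, 16:40–17:30, 18:15–20:30.
Grace ∩ Lars ∩ Tomás: 09:00–10:30, 11:20–11:25, 16:40–17:20, 18:15–20:30.
Grace ∩ Lars ∩ Tomás ∩ Pablo: 09:10–10:25, 11:20–11:25, 18:40–19:50.
Restricted to 09:10–18:05: 09:10–10:25, 11:20–11:25.
Common window lengths: 75, 5 min; longest is 75.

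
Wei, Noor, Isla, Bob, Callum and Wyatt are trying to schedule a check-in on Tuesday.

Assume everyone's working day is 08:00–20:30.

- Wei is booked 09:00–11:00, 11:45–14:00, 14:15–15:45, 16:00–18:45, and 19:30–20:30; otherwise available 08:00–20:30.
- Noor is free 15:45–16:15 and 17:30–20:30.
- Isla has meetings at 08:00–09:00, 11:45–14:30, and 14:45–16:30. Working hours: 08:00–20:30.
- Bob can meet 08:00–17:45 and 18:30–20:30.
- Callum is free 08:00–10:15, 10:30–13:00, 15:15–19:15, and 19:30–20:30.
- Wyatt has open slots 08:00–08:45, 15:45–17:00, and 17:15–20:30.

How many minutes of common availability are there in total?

30 minutes

Wei free within 08:00–20:30: 08:00–09:00, 11:00–11:45, 14:00–14:15, 15:45–16:00, 18:45–19:30.
Isla free within 08:00–20:30: 09:00–11:45, 14:30–14:45, 16:30–20:30.
Wei ∩ Noor: 15:45–16:00, 18:45–19:30.
Wei ∩ Noor ∩ Isla: 18:45–19:30.
Wei ∩ Noor ∩ Isla ∩ Bob: 18:45–19:30.
Wei ∩ Noor ∩ Isla ∩ Bob ∩ Callum: 18:45–19:15.
Wei ∩ Noor ∩ Isla ∩ Bob ∩ Callum ∩ Wyatt: 18:45–19:15.
Total common minutes: 30.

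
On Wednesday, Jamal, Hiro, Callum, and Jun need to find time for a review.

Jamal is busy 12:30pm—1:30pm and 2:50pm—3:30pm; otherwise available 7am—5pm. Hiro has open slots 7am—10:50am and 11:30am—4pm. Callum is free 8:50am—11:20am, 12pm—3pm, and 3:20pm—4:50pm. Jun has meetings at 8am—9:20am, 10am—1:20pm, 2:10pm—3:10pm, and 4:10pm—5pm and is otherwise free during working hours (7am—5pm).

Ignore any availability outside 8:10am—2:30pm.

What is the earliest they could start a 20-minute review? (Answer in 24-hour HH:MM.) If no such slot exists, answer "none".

Jamal free within 07:00–17:00: 07:00–12:30, 13:30–14:50, 15:30–17:00.
Jun free within 07:00–17:00: 07:00–08:00, 09:20–10:00, 13:20–14:10, 15:10–16:10.
Jamal ∩ Hiro: 07:00–10:50, 11:30–12:30, 13:30–14:50, 15:30–16:00.
Jamal ∩ Hiro ∩ Callum: 08:50–10:50, 12:00–12:30, 13:30–14:50, 15:30–16:00.
Jamal ∩ Hiro ∩ Callum ∩ Jun: 09:20–10:00, 13:30–14:10, 15:30–16:00.
Restricted to 08:10–14:30: 09:20–10:00, 13:30–14:10.
Windows ≥ 20 min: 09:20–10:00, 13:30–14:10.
Earliest such window starts at 09:20.

09:20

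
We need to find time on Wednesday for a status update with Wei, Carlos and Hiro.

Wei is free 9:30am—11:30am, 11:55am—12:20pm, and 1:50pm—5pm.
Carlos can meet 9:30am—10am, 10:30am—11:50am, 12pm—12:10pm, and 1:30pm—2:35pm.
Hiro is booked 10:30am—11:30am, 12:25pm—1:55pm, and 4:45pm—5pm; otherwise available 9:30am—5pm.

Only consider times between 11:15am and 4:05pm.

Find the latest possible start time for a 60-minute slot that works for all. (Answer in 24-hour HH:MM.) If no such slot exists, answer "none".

Hiro free within 09:30–17:00: 09:30–10:30, 11:30–12:25, 13:55–16:45.
Wei ∩ Carlos: 09:30–10:00, 10:30–11:30, 12:00–12:10, 13:50–14:35.
Wei ∩ Carlos ∩ Hiro: 09:30–10:00, 12:00–12:10, 13:55–14:35.
Restricted to 11:15–16:05: 12:00–12:10, 13:55–14:35.
Windows ≥ 60 min: (none).

none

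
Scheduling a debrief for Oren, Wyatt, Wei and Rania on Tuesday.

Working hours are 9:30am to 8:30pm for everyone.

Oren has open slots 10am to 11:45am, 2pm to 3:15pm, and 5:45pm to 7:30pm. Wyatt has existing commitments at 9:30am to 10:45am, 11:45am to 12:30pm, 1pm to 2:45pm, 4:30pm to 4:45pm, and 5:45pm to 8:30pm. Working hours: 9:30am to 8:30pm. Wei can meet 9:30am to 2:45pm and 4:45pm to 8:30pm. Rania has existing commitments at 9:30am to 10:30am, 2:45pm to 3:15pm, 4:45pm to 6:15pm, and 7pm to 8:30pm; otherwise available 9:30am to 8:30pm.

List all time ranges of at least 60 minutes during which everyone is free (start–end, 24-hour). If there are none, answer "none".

Wyatt free within 09:30–20:30: 10:45–11:45, 12:30–13:00, 14:45–16:30, 16:45–17:45.
Rania free within 09:30–20:30: 10:30–14:45, 15:15–16:45, 18:15–19:00.
Oren ∩ Wyatt: 10:45–11:45, 14:45–15:15.
Oren ∩ Wyatt ∩ Wei: 10:45–11:45.
Oren ∩ Wyatt ∩ Wei ∩ Rania: 10:45–11:45.
Windows ≥ 60 min: 10:45–11:45.

10:45–11:45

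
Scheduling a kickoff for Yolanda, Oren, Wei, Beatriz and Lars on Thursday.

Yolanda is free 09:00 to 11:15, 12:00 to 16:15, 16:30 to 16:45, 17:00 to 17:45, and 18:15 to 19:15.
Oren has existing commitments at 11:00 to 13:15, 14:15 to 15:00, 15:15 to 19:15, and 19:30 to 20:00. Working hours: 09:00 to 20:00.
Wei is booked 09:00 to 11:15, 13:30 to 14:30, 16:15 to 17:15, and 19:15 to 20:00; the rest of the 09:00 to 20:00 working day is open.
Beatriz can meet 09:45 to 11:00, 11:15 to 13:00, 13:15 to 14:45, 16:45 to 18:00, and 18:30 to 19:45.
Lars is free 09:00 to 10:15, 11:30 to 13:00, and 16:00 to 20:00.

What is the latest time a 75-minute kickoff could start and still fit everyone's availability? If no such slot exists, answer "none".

none

Oren free within 09:00–20:00: 09:00–11:00, 13:15–14:15, 15:00–15:15, 19:15–19:30.
Wei free within 09:00–20:00: 11:15–13:30, 14:30–16:15, 17:15–19:15.
Yolanda ∩ Oren: 09:00–11:00, 13:15–14:15, 15:00–15:15.
Yolanda ∩ Oren ∩ Wei: 13:15–13:30, 15:00–15:15.
Yolanda ∩ Oren ∩ Wei ∩ Beatriz: 13:15–13:30.
Yolanda ∩ Oren ∩ Wei ∩ Beatriz ∩ Lars: (none).
Windows ≥ 75 min: (none).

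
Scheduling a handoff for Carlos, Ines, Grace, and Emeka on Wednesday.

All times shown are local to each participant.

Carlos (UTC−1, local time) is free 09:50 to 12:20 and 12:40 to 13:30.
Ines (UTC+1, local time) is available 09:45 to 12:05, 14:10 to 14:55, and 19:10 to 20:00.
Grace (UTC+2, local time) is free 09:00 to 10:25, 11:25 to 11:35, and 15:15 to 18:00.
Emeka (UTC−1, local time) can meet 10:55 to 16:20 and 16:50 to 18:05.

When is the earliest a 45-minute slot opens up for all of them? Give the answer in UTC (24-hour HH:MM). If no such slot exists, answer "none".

Carlos → UTC: 10:50–13:20, 13:40–14:30.
Ines → UTC: 08:45–11:05, 13:10–13:55, 18:10–19:00.
Grace → UTC: 07:00–08:25, 09:25–09:35, 13:15–16:00.
Emeka → UTC: 11:55–17:20, 17:50–19:05.
Carlos ∩ Ines: 10:50–11:05, 13:10–13:20, 13:40–13:55.
Carlos ∩ Ines ∩ Grace: 13:15–13:20, 13:40–13:55.
Carlos ∩ Ines ∩ Grace ∩ Emeka: 13:15–13:20, 13:40–13:55.
Windows ≥ 45 min: (none).

none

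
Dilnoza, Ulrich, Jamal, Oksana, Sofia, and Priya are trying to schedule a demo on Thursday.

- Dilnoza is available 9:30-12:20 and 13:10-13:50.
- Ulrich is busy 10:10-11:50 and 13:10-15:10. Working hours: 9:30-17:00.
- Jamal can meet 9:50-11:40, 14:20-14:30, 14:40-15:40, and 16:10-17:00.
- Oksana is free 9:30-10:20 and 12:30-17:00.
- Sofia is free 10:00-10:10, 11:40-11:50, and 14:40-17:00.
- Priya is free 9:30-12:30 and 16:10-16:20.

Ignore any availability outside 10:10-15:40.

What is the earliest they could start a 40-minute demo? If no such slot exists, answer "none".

Ulrich free within 09:30–17:00: 09:30–10:10, 11:50–13:10, 15:10–17:00.
Dilnoza ∩ Ulrich: 09:30–10:10, 11:50–12:20.
Dilnoza ∩ Ulrich ∩ Jamal: 09:50–10:10.
Dilnoza ∩ Ulrich ∩ Jamal ∩ Oksana: 09:50–10:10.
Dilnoza ∩ Ulrich ∩ Jamal ∩ Oksana ∩ Sofia: 10:00–10:10.
Dilnoza ∩ Ulrich ∩ Jamal ∩ Oksana ∩ Sofia ∩ Priya: 10:00–10:10.
Restricted to 10:10–15:40: (none).
Windows ≥ 40 min: (none).

none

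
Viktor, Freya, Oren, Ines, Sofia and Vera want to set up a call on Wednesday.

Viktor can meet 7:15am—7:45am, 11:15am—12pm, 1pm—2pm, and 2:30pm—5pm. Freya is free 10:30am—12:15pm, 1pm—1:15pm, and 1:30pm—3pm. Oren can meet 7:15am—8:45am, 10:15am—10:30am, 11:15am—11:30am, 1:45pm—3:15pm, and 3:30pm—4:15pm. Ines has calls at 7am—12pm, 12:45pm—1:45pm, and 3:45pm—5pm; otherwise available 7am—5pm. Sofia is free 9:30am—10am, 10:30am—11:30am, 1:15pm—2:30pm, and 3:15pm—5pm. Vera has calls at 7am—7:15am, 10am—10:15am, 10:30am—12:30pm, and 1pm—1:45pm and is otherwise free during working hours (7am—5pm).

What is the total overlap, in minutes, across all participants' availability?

15 minutes

Ines free within 07:00–17:00: 12:00–12:45, 13:45–15:45.
Vera free within 07:00–17:00: 07:15–10:00, 10:15–10:30, 12:30–13:00, 13:45–17:00.
Viktor ∩ Freya: 11:15–12:00, 13:00–13:15, 13:30–14:00, 14:30–15:00.
Viktor ∩ Freya ∩ Oren: 11:15–11:30, 13:45–14:00, 14:30–15:00.
Viktor ∩ Freya ∩ Oren ∩ Ines: 13:45–14:00, 14:30–15:00.
Viktor ∩ Freya ∩ Oren ∩ Ines ∩ Sofia: 13:45–14:00.
Viktor ∩ Freya ∩ Oren ∩ Ines ∩ Sofia ∩ Vera: 13:45–14:00.
Total common minutes: 15.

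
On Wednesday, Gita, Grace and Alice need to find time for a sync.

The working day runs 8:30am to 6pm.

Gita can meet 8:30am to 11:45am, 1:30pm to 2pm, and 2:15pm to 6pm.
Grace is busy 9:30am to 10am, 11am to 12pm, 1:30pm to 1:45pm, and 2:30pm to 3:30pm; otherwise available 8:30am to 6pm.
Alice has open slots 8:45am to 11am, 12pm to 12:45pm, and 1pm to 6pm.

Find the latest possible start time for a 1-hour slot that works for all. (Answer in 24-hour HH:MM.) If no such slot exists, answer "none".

17:00

Grace free within 08:30–18:00: 08:30–09:30, 10:00–11:00, 12:00–13:30, 13:45–14:30, 15:30–18:00.
Gita ∩ Grace: 08:30–09:30, 10:00–11:00, 13:45–14:00, 14:15–14:30, 15:30–18:00.
Gita ∩ Grace ∩ Alice: 08:45–09:30, 10:00–11:00, 13:45–14:00, 14:15–14:30, 15:30–18:00.
Windows ≥ 60 min: 10:00–11:00, 15:30–18:00.
Latest start in the last window 15:30–18:00 is 18:00 − 60 min = 17:00.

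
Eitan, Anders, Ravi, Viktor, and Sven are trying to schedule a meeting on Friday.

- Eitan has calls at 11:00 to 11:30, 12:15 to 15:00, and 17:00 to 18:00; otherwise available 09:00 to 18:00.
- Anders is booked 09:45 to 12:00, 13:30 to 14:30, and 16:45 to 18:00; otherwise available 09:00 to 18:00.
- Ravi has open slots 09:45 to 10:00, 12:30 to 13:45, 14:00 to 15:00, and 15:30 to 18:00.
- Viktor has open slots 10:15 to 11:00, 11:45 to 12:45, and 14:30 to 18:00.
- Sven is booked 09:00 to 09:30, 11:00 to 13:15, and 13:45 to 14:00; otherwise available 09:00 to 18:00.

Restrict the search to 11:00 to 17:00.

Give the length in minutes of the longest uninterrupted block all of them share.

Eitan free within 09:00–18:00: 09:00–11:00, 11:30–12:15, 15:00–17:00.
Anders free within 09:00–18:00: 09:00–09:45, 12:00–13:30, 14:30–16:45.
Sven free within 09:00–18:00: 09:30–11:00, 13:15–13:45, 14:00–18:00.
Eitan ∩ Anders: 09:00–09:45, 12:00–12:15, 15:00–16:45.
Eitan ∩ Anders ∩ Ravi: 15:30–16:45.
Eitan ∩ Anders ∩ Ravi ∩ Viktor: 15:30–16:45.
Eitan ∩ Anders ∩ Ravi ∩ Viktor ∩ Sven: 15:30–16:45.
Restricted to 11:00–17:00: 15:30–16:45.
Single common window of 75 minutes.

75 minutes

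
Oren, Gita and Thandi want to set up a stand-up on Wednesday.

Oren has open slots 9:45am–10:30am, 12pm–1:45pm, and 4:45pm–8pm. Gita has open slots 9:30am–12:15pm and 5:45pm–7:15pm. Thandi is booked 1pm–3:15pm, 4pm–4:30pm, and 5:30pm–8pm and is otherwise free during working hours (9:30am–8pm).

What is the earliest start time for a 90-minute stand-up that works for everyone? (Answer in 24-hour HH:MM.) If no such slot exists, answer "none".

Thandi free within 09:30–20:00: 09:30–13:00, 15:15–16:00, 16:30–17:30.
Oren ∩ Gita: 09:45–10:30, 12:00–12:15, 17:45–19:15.
Oren ∩ Gita ∩ Thandi: 09:45–10:30, 12:00–12:15.
Windows ≥ 90 min: (none).

none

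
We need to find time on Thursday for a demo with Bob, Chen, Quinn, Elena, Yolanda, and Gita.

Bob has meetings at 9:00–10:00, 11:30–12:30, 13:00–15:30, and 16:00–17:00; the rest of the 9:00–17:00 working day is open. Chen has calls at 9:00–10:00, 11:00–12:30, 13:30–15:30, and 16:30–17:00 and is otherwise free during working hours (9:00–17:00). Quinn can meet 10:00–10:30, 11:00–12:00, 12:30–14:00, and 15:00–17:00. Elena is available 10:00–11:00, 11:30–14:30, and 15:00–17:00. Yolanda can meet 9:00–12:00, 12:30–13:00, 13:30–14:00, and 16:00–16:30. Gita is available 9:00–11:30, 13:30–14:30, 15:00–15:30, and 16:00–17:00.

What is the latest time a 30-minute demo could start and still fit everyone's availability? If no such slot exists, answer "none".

Bob free within 09:00–17:00: 10:00–11:30, 12:30–13:00, 15:30–16:00.
Chen free within 09:00–17:00: 10:00–11:00, 12:30–13:30, 15:30–16:30.
Bob ∩ Chen: 10:00–11:00, 12:30–13:00, 15:30–16:00.
Bob ∩ Chen ∩ Quinn: 10:00–10:30, 12:30–13:00, 15:30–16:00.
Bob ∩ Chen ∩ Quinn ∩ Elena: 10:00–10:30, 12:30–13:00, 15:30–16:00.
Bob ∩ Chen ∩ Quinn ∩ Elena ∩ Yolanda: 10:00–10:30, 12:30–13:00.
Bob ∩ Chen ∩ Quinn ∩ Elena ∩ Yolanda ∩ Gita: 10:00–10:30.
Windows ≥ 30 min: 10:00–10:30.
Latest start in the last window 10:00–10:30 is 10:30 − 30 min = 10:00.

10:00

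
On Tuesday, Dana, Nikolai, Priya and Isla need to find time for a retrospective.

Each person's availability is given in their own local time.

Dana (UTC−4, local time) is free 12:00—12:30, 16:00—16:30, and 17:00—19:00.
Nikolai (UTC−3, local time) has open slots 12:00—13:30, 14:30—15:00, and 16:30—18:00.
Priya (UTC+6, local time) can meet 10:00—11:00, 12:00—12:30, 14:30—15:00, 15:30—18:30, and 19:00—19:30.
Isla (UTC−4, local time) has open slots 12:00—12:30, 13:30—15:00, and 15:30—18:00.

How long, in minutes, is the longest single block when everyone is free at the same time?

0 minutes

Dana → UTC: 16:00–16:30, 20:00–20:30, 21:00–23:00.
Nikolai → UTC: 15:00–16:30, 17:30–18:00, 19:30–21:00.
Priya → UTC: 04:00–05:00, 06:00–06:30, 08:30–09:00, 09:30–12:30, 13:00–13:30.
Isla → UTC: 16:00–16:30, 17:30–19:00, 19:30–22:00.
Dana ∩ Nikolai: 16:00–16:30, 20:00–20:30.
Dana ∩ Nikolai ∩ Priya: (none).
Dana ∩ Nikolai ∩ Priya ∩ Isla: (none).
No common window.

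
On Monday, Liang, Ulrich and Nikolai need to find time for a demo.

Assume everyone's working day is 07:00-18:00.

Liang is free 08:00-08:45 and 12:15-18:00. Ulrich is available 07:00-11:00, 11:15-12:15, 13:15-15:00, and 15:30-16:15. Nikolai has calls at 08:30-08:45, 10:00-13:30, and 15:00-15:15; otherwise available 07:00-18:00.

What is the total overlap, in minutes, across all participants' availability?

165 minutes

Nikolai free within 07:00–18:00: 07:00–08:30, 08:45–10:00, 13:30–15:00, 15:15–18:00.
Liang ∩ Ulrich: 08:00–08:45, 13:15–15:00, 15:30–16:15.
Liang ∩ Ulrich ∩ Nikolai: 08:00–08:30, 13:30–15:00, 15:30–16:15.
Total common minutes: 30 + 90 + 45 = 165.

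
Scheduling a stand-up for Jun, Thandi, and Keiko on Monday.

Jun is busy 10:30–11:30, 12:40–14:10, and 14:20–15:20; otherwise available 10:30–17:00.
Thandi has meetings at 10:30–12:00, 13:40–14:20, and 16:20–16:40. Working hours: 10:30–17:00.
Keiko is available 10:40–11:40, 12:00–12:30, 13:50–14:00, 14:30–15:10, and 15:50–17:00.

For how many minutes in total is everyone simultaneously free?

80 minutes

Jun free within 10:30–17:00: 11:30–12:40, 14:10–14:20, 15:20–17:00.
Thandi free within 10:30–17:00: 12:00–13:40, 14:20–16:20, 16:40–17:00.
Jun ∩ Thandi: 12:00–12:40, 15:20–16:20, 16:40–17:00.
Jun ∩ Thandi ∩ Keiko: 12:00–12:30, 15:50–16:20, 16:40–17:00.
Total common minutes: 30 + 30 + 20 = 80.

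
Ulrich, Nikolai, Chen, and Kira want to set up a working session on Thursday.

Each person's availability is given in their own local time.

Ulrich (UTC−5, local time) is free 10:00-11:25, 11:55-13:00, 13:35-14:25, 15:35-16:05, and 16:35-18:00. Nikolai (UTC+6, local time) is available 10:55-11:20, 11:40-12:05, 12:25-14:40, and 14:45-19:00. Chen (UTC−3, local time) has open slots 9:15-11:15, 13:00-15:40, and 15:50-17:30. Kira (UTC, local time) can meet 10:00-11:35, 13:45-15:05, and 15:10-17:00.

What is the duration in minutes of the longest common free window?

Ulrich → UTC: 15:00–16:25, 16:55–18:00, 18:35–19:25, 20:35–21:05, 21:35–23:00.
Nikolai → UTC: 04:55–05:20, 05:40–06:05, 06:25–08:40, 08:45–13:00.
Chen → UTC: 12:15–14:15, 16:00–18:40, 18:50–20:30.
Kira → UTC: 10:00–11:35, 13:45–15:05, 15:10–17:00.
Ulrich ∩ Nikolai: (none).
Ulrich ∩ Nikolai ∩ Chen: (none).
Ulrich ∩ Nikolai ∩ Chen ∩ Kira: (none).
No common window.

0 minutes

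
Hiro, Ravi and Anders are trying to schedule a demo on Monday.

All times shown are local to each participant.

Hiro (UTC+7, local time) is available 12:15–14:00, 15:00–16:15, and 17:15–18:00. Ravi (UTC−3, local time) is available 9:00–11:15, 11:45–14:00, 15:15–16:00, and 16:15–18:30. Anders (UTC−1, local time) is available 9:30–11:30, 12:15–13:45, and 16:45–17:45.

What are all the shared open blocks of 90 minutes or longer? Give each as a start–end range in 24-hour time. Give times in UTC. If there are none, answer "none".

Hiro → UTC: 05:15–07:00, 08:00–09:15, 10:15–11:00.
Ravi → UTC: 12:00–14:15, 14:45–17:00, 18:15–19:00, 19:15–21:30.
Anders → UTC: 10:30–12:30, 13:15–14:45, 17:45–18:45.
Hiro ∩ Ravi: (none).
Hiro ∩ Ravi ∩ Anders: (none).
Windows ≥ 90 min: (none).

none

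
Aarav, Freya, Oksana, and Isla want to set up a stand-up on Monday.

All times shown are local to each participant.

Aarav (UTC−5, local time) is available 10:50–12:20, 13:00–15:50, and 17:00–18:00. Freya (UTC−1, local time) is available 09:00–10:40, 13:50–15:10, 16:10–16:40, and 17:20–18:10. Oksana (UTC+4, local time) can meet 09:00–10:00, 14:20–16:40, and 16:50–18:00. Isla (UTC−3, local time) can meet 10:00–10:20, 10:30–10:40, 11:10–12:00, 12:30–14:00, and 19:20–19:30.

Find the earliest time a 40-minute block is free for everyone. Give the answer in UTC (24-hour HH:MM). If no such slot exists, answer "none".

none

Aarav → UTC: 15:50–17:20, 18:00–20:50, 22:00–23:00.
Freya → UTC: 10:00–11:40, 14:50–16:10, 17:10–17:40, 18:20–19:10.
Oksana → UTC: 05:00–06:00, 10:20–12:40, 12:50–14:00.
Isla → UTC: 13:00–13:20, 13:30–13:40, 14:10–15:00, 15:30–17:00, 22:20–22:30.
Aarav ∩ Freya: 15:50–16:10, 17:10–17:20, 18:20–19:10.
Aarav ∩ Freya ∩ Oksana: (none).
Aarav ∩ Freya ∩ Oksana ∩ Isla: (none).
Windows ≥ 40 min: (none).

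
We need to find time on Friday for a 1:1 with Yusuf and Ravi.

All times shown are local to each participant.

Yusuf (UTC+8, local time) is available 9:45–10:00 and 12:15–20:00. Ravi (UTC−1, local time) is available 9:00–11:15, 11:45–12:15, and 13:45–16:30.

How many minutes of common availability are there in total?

120 minutes

Yusuf → UTC: 01:45–02:00, 04:15–12:00.
Ravi → UTC: 10:00–12:15, 12:45–13:15, 14:45–17:30.
Yusuf ∩ Ravi: 10:00–12:00.
Total common minutes: 120.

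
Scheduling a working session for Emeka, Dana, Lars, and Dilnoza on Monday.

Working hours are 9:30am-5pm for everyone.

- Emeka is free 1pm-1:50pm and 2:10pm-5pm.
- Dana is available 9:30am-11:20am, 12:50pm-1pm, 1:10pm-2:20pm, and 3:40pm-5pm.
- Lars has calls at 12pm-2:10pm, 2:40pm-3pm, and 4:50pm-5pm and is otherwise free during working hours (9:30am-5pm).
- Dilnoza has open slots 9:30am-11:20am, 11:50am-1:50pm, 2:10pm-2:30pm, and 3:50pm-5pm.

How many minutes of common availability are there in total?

Lars free within 09:30–17:00: 09:30–12:00, 14:10–14:40, 15:00–16:50.
Emeka ∩ Dana: 13:10–13:50, 14:10–14:20, 15:40–17:00.
Emeka ∩ Dana ∩ Lars: 14:10–14:20, 15:40–16:50.
Emeka ∩ Dana ∩ Lars ∩ Dilnoza: 14:10–14:20, 15:50–16:50.
Total common minutes: 10 + 60 = 70.

70 minutes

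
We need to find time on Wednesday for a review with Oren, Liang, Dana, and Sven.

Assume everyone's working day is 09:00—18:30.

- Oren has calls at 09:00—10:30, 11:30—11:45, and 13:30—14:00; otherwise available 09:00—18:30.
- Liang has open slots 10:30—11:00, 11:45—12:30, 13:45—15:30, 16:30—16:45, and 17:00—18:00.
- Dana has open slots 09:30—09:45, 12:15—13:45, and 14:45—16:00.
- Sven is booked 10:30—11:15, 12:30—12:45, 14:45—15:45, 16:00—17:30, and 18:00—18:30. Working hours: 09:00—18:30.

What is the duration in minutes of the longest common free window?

Oren free within 09:00–18:30: 10:30–11:30, 11:45–13:30, 14:00–18:30.
Sven free within 09:00–18:30: 09:00–10:30, 11:15–12:30, 12:45–14:45, 15:45–16:00, 17:30–18:00.
Oren ∩ Liang: 10:30–11:00, 11:45–12:30, 14:00–15:30, 16:30–16:45, 17:00–18:00.
Oren ∩ Liang ∩ Dana: 12:15–12:30, 14:45–15:30.
Oren ∩ Liang ∩ Dana ∩ Sven: 12:15–12:30.
Single common window of 15 minutes.

15 minutes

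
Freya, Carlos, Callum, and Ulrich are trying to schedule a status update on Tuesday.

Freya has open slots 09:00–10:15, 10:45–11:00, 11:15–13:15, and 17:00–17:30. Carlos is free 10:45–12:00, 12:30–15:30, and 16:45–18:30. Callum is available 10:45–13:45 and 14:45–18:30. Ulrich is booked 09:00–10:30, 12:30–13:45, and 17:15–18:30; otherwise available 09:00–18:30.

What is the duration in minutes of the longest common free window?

Ulrich free within 09:00–18:30: 10:30–12:30, 13:45–17:15.
Freya ∩ Carlos: 10:45–11:00, 11:15–12:00, 12:30–13:15, 17:00–17:30.
Freya ∩ Carlos ∩ Callum: 10:45–11:00, 11:15–12:00, 12:30–13:15, 17:00–17:30.
Freya ∩ Carlos ∩ Callum ∩ Ulrich: 10:45–11:00, 11:15–12:00, 17:00–17:15.
Common window lengths: 15, 45, 15 min; longest is 45.

45 minutes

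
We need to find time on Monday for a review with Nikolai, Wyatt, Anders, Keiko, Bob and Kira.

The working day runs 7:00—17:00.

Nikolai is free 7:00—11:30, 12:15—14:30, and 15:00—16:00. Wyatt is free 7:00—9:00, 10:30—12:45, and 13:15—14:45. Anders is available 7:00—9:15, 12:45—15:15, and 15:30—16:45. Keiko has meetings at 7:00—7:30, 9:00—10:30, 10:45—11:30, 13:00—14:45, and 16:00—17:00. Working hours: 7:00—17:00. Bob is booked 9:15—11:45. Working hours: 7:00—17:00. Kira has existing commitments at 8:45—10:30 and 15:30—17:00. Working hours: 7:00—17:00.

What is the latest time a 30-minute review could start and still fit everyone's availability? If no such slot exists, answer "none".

Keiko free within 07:00–17:00: 07:30–09:00, 10:30–10:45, 11:30–13:00, 14:45–16:00.
Bob free within 07:00–17:00: 07:00–09:15, 11:45–17:00.
Kira free within 07:00–17:00: 07:00–08:45, 10:30–15:30.
Nikolai ∩ Wyatt: 07:00–09:00, 10:30–11:30, 12:15–12:45, 13:15–14:30.
Nikolai ∩ Wyatt ∩ Anders: 07:00–09:00, 13:15–14:30.
Nikolai ∩ Wyatt ∩ Anders ∩ Keiko: 07:30–09:00.
Nikolai ∩ Wyatt ∩ Anders ∩ Keiko ∩ Bob: 07:30–09:00.
Nikolai ∩ Wyatt ∩ Anders ∩ Keiko ∩ Bob ∩ Kira: 07:30–08:45.
Windows ≥ 30 min: 07:30–08:45.
Latest start in the last window 07:30–08:45 is 08:45 − 30 min = 08:15.

08:15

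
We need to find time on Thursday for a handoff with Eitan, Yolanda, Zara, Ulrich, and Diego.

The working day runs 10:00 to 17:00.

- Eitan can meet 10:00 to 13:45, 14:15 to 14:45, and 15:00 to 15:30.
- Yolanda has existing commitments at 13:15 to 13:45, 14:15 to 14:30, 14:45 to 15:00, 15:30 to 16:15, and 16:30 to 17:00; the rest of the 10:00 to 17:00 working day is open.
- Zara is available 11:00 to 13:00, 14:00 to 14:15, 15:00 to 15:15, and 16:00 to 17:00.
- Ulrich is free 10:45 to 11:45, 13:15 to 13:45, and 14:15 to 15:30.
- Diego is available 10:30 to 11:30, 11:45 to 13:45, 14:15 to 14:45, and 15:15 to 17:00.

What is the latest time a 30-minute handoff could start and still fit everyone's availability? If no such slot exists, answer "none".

Yolanda free within 10:00–17:00: 10:00–13:15, 13:45–14:15, 14:30–14:45, 15:00–15:30, 16:15–16:30.
Eitan ∩ Yolanda: 10:00–13:15, 14:30–14:45, 15:00–15:30.
Eitan ∩ Yolanda ∩ Zara: 11:00–13:00, 15:00–15:15.
Eitan ∩ Yolanda ∩ Zara ∩ Ulrich: 11:00–11:45, 15:00–15:15.
Eitan ∩ Yolanda ∩ Zara ∩ Ulrich ∩ Diego: 11:00–11:30.
Windows ≥ 30 min: 11:00–11:30.
Latest start in the last window 11:00–11:30 is 11:30 − 30 min = 11:00.

11:00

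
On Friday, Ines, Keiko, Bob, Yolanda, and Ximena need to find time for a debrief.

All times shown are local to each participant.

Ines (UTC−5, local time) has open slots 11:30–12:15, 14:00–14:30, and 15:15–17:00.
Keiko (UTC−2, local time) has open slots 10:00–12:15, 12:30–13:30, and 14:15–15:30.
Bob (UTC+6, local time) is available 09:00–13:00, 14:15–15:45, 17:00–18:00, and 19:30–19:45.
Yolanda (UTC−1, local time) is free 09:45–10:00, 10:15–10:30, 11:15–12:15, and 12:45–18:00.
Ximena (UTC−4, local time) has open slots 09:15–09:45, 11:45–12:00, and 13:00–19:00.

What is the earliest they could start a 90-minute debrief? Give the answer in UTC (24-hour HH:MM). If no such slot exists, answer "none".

none

Ines → UTC: 16:30–17:15, 19:00–19:30, 20:15–22:00.
Keiko → UTC: 12:00–14:15, 14:30–15:30, 16:15–17:30.
Bob → UTC: 03:00–07:00, 08:15–09:45, 11:00–12:00, 13:30–13:45.
Yolanda → UTC: 10:45–11:00, 11:15–11:30, 12:15–13:15, 13:45–19:00.
Ximena → UTC: 13:15–13:45, 15:45–16:00, 17:00–23:00.
Ines ∩ Keiko: 16:30–17:15.
Ines ∩ Keiko ∩ Bob: (none).
Ines ∩ Keiko ∩ Bob ∩ Yolanda: (none).
Ines ∩ Keiko ∩ Bob ∩ Yolanda ∩ Ximena: (none).
Windows ≥ 90 min: (none).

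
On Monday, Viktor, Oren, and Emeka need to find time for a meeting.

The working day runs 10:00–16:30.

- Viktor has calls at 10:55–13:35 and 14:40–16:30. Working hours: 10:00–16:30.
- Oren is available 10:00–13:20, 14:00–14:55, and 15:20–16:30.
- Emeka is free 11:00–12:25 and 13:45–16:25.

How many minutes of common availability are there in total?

40 minutes

Viktor free within 10:00–16:30: 10:00–10:55, 13:35–14:40.
Viktor ∩ Oren: 10:00–10:55, 14:00–14:40.
Viktor ∩ Oren ∩ Emeka: 14:00–14:40.
Total common minutes: 40.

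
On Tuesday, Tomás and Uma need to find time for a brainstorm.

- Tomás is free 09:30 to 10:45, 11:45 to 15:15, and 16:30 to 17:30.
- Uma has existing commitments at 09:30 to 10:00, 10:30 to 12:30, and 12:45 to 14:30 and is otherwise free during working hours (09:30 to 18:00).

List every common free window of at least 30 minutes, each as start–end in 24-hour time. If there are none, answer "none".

10:00–10:30, 14:30–15:15, 16:30–17:30

Uma free within 09:30–18:00: 10:00–10:30, 12:30–12:45, 14:30–18:00.
Tomás ∩ Uma: 10:00–10:30, 12:30–12:45, 14:30–15:15, 16:30–17:30.
Windows ≥ 30 min: 10:00–10:30, 14:30–15:15, 16:30–17:30.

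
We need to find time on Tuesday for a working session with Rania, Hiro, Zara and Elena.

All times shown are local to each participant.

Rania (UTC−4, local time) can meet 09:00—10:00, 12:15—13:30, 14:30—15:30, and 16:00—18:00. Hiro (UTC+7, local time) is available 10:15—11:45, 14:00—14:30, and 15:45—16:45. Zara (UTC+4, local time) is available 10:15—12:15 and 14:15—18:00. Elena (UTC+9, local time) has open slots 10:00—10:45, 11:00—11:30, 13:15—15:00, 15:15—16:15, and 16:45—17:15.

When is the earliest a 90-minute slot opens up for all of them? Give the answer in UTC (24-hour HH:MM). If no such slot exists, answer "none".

none

Rania → UTC: 13:00–14:00, 16:15–17:30, 18:30–19:30, 20:00–22:00.
Hiro → UTC: 03:15–04:45, 07:00–07:30, 08:45–09:45.
Zara → UTC: 06:15–08:15, 10:15–14:00.
Elena → UTC: 01:00–01:45, 02:00–02:30, 04:15–06:00, 06:15–07:15, 07:45–08:15.
Rania ∩ Hiro: (none).
Rania ∩ Hiro ∩ Zara: (none).
Rania ∩ Hiro ∩ Zara ∩ Elena: (none).
Windows ≥ 90 min: (none).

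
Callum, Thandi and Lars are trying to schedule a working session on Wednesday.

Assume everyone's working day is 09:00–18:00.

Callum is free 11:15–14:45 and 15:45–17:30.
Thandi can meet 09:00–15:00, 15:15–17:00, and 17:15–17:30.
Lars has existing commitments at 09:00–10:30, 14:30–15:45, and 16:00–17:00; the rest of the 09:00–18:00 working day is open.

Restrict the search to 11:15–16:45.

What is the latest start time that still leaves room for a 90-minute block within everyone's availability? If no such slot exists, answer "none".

13:00

Lars free within 09:00–18:00: 10:30–14:30, 15:45–16:00, 17:00–18:00.
Callum ∩ Thandi: 11:15–14:45, 15:45–17:00, 17:15–17:30.
Callum ∩ Thandi ∩ Lars: 11:15–14:30, 15:45–16:00, 17:15–17:30.
Restricted to 11:15–16:45: 11:15–14:30, 15:45–16:00.
Windows ≥ 90 min: 11:15–14:30.
Latest start in the last window 11:15–14:30 is 14:30 − 90 min = 13:00.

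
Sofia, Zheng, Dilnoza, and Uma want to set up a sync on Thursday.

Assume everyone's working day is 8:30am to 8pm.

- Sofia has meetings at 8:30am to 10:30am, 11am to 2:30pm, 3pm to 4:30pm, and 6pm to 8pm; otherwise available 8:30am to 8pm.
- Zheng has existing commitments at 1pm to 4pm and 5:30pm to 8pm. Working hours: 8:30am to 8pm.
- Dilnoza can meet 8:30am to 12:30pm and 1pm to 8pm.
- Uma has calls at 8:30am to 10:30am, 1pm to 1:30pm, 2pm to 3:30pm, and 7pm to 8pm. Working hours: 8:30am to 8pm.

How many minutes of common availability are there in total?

90 minutes

Sofia free within 08:30–20:00: 10:30–11:00, 14:30–15:00, 16:30–18:00.
Zheng free within 08:30–20:00: 08:30–13:00, 16:00–17:30.
Uma free within 08:30–20:00: 10:30–13:00, 13:30–14:00, 15:30–19:00.
Sofia ∩ Zheng: 10:30–11:00, 16:30–17:30.
Sofia ∩ Zheng ∩ Dilnoza: 10:30–11:00, 16:30–17:30.
Sofia ∩ Zheng ∩ Dilnoza ∩ Uma: 10:30–11:00, 16:30–17:30.
Total common minutes: 30 + 60 = 90.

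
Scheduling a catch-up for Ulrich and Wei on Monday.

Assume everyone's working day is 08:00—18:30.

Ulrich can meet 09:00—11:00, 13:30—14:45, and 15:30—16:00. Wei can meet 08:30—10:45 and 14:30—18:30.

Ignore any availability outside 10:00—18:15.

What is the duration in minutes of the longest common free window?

45 minutes

Ulrich ∩ Wei: 09:00–10:45, 14:30–14:45, 15:30–16:00.
Restricted to 10:00–18:15: 10:00–10:45, 14:30–14:45, 15:30–16:00.
Common window lengths: 45, 15, 30 min; longest is 45.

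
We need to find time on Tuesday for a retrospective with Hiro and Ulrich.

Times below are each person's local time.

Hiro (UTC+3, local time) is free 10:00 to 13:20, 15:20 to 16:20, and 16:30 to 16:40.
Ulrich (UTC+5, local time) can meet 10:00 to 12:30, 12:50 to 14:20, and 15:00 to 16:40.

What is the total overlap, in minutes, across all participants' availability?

Hiro → UTC: 07:00–10:20, 12:20–13:20, 13:30–13:40.
Ulrich → UTC: 05:00–07:30, 07:50–09:20, 10:00–11:40.
Hiro ∩ Ulrich: 07:00–07:30, 07:50–09:20, 10:00–10:20.
Total common minutes: 30 + 90 + 20 = 140.

140 minutes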